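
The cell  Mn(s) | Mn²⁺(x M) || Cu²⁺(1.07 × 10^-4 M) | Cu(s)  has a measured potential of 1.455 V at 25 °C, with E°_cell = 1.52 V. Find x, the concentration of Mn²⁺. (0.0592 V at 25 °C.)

0.017 M

From the Nernst equation, log Q = n(E° − E)/0.0592 = 2(1.52 − 1.455)/0.0592 = 2.196, so Q = 157.
With Q = [Mn²⁺]/[Cu²⁺] and the known concentrations, [Mn²⁺] in the numerator gives [Mn²⁺] = 0.017 M.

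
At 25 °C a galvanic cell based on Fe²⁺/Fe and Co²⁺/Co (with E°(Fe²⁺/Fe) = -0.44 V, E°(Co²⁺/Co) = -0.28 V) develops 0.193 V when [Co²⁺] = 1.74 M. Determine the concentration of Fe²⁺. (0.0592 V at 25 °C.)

From the Nernst equation, log Q = n(E° − E)/0.0592 = 2(0.16 − 0.193)/0.0592 = -1.115, so Q = 0.0768.
With Q = [Fe²⁺]/[Co²⁺] and the known concentrations, [Fe²⁺] in the numerator gives [Fe²⁺] = 0.13 M.

0.13 M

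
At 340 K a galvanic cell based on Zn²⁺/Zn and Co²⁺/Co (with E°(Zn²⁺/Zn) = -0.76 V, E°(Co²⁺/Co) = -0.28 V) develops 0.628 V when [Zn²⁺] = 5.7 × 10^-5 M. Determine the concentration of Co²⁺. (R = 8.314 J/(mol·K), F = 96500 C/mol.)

From the Nernst equation, ln Q = nF(E° − E)/RT = 2×96500×(0.48 − 0.628)/(8.314×340) = -10.105, so Q = 4.09 × 10^-5.
With Q = [Zn²⁺]/[Co²⁺] and the known concentrations, [Co²⁺] in the denominator gives [Co²⁺] = 1.4 M.

1.4 M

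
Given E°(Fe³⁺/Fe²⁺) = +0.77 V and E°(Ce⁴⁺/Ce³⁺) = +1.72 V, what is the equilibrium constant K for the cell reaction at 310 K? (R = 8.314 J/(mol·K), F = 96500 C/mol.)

2.8 × 10^15

E°_cell = +1.72 − (+0.77) = 0.95 V, with n = 1 electron transferred.
At equilibrium E = 0, so the Nernst equation gives ln K = nFE°/RT = (1)(96500)(0.95)/((8.314)(310)) = 35.57.
K = e^35.57 = 2.8 × 10^15.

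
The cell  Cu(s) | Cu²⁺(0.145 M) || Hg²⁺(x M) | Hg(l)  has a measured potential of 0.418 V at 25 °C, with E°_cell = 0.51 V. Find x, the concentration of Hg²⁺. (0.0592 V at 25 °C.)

From the Nernst equation, log Q = n(E° − E)/0.0592 = 2(0.51 − 0.418)/0.0592 = 3.108, so Q = 1280.
With Q = [Cu²⁺]/[Hg²⁺] and the known concentrations, [Hg²⁺] in the denominator gives [Hg²⁺] = 1.1 × 10^-4 M.

1.1 × 10^-4 M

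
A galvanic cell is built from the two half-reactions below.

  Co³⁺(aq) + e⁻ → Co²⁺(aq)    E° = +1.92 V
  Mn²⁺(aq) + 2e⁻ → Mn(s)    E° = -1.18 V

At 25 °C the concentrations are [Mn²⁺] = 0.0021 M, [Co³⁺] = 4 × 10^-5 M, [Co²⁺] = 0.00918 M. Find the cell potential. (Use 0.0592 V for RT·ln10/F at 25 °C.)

3.04 V

The Co³⁺/Co²⁺ couple has the higher reduction potential and acts as the cathode, so E°_cell = +1.92 − (-1.18) = 3.10 V.
Balancing electrons gives n = 2; the reaction quotient is Q = [Mn²⁺]·[Co²⁺]^2/[Co³⁺]^2 = 111.
At 25 °C, E = E° − (0.0592/n) log Q = 3.10 − (0.0592/2)(2.044) = 3.100 − 0.061 = 3.039 V.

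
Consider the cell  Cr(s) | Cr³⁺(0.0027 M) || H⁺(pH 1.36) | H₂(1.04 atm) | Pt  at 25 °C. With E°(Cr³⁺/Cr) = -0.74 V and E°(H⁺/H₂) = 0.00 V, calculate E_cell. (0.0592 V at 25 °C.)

The hydrogen couple is the cathode, so E°_cell = 0.74 V; n = 6.
[H⁺] = 10^(−1.36) = 0.044 M, and Q = [Cr³⁺]^2·P(H₂)^3 / [H⁺]^6 = 1190.
E = E° − (0.0592/6) log Q = 0.74 − (0.0592/6)(3.074) = 0.710 V.

0.71 V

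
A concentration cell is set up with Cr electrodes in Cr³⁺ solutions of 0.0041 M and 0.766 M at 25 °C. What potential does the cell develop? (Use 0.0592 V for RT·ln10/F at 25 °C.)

0.045 V

Both half-cells are Cr³⁺/Cr, so E°_cell = 0. The concentrated side is the cathode; the cell reaction moves Cr³⁺ from high to low concentration with n = 3.
Q = [Cr³⁺]_dilute/[Cr³⁺]_conc = 0.0041/0.766 = 0.00535.
E = 0 − (0.0592/3) log Q = −(0.0592/3)(-2.271) = 0.0448 V.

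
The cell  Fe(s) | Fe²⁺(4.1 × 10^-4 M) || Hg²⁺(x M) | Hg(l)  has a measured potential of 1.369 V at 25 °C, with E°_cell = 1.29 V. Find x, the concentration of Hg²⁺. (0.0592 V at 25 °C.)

From the Nernst equation, log Q = n(E° − E)/0.0592 = 2(1.29 − 1.369)/0.0592 = -2.669, so Q = 0.00214.
With Q = [Fe²⁺]/[Hg²⁺] and the known concentrations, [Hg²⁺] in the denominator gives [Hg²⁺] = 0.19 M.

0.19 M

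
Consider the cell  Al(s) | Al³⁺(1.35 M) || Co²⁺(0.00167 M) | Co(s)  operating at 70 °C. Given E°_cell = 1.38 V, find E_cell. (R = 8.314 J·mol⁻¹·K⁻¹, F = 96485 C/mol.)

Balancing electrons gives n = 6; the reaction quotient is Q = [Al³⁺]^2/[Co²⁺]^3 = 3.91 × 10^8.
E = E° − (RT/nF) ln Q = 1.38 − (8.314×343)/(6×96485) × (19.785) = 1.380 − 0.097 = 1.283 V.

1.28 V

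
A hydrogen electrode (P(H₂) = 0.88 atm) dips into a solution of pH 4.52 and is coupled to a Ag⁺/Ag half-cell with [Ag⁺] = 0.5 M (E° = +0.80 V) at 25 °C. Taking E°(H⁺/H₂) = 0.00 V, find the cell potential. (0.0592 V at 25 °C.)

The Ag⁺/Ag couple is the cathode, so E°_cell = 0.80 V; n = 2.
[H⁺] = 10^(−4.52) = 3 × 10^-5 M, and Q = [H⁺]^2 / ([Ag⁺]^2·P(H₂)) = 4.15 × 10^-9.
E = E° − (0.0592/2) log Q = 0.80 − (0.0592/2)(-8.382) = 1.048 V.

1.05 V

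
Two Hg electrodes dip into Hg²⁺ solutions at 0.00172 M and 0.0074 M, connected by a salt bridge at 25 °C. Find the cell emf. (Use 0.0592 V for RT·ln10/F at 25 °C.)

Both half-cells are Hg²⁺/Hg, so E°_cell = 0. The concentrated side is the cathode; the cell reaction moves Hg²⁺ from high to low concentration with n = 2.
Q = [Hg²⁺]_dilute/[Hg²⁺]_conc = 0.00172/0.0074 = 0.232.
E = 0 − (0.0592/2) log Q = −(0.0592/2)(-0.634) = 0.0188 V.

0.019 V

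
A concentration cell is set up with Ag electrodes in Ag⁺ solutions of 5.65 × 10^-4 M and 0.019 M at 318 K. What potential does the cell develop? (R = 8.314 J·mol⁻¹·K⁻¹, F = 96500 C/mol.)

Both half-cells are Ag⁺/Ag, so E°_cell = 0. The concentrated side is the cathode; the cell reaction moves Ag⁺ from high to low concentration with n = 1.
Q = [Ag⁺]_dilute/[Ag⁺]_conc = 5.65 × 10^-4/0.019 = 0.0297.
E = 0 − (RT/nF) ln Q = −((8.314×318)/(1×96500))(-3.515) = 0.0963 V.

0.096 V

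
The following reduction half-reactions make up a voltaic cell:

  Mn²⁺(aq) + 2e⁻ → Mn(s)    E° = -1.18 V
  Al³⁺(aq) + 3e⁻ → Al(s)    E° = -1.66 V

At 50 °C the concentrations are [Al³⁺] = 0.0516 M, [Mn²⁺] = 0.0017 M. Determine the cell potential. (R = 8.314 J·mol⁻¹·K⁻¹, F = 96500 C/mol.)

0.419 V

The Mn²⁺/Mn couple has the higher reduction potential and acts as the cathode, so E°_cell = -1.18 − (-1.66) = 0.48 V.
Balancing electrons gives n = 6; the reaction quotient is Q = [Al³⁺]^2/[Mn²⁺]^3 = 5.42 × 10^5.
E = E° − (RT/nF) ln Q = 0.48 − (8.314×323)/(6×96500) × (13.203) = 0.480 − 0.061 = 0.419 V.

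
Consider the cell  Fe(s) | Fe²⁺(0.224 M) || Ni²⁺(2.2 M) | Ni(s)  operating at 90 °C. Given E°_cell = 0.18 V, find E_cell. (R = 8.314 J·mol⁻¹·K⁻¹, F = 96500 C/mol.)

Balancing electrons gives n = 2; the reaction quotient is Q = [Fe²⁺]/[Ni²⁺] = 0.102.
E = E° − (RT/nF) ln Q = 0.18 − (8.314×363)/(2×96500) × (-2.285) = 0.180 + 0.036 = 0.216 V.

0.216 V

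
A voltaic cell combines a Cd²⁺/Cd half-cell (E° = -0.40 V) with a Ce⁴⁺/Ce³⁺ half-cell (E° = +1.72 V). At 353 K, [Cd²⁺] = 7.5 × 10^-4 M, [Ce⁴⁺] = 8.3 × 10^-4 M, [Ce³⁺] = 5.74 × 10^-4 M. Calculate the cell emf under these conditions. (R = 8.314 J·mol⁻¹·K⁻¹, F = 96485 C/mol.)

The Ce⁴⁺/Ce³⁺ couple has the higher reduction potential and acts as the cathode, so E°_cell = +1.72 − (-0.40) = 2.12 V.
Balancing electrons gives n = 2; the reaction quotient is Q = [Cd²⁺]·[Ce³⁺]^2/[Ce⁴⁺]^2 = 3.59 × 10^-4.
E = E° − (RT/nF) ln Q = 2.12 − (8.314×353)/(2×96485) × (-7.933) = 2.120 + 0.121 = 2.241 V.

2.24 V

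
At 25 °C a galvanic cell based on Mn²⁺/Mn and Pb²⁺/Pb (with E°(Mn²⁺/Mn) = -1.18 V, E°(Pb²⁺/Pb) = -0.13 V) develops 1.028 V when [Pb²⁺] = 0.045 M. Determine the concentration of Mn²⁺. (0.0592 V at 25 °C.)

From the Nernst equation, log Q = n(E° − E)/0.0592 = 2(1.05 − 1.028)/0.0592 = 0.743, so Q = 5.54.
With Q = [Mn²⁺]/[Pb²⁺] and the known concentrations, [Mn²⁺] in the numerator gives [Mn²⁺] = 0.25 M.

0.25 M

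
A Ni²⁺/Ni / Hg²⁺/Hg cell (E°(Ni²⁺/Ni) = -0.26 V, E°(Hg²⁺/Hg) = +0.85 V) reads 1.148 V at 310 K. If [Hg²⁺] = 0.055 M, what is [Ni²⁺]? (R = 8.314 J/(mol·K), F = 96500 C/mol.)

From the Nernst equation, ln Q = nF(E° − E)/RT = 2×96500×(1.11 − 1.148)/(8.314×310) = -2.846, so Q = 0.0581.
With Q = [Ni²⁺]/[Hg²⁺] and the known concentrations, [Ni²⁺] in the numerator gives [Ni²⁺] = 0.0032 M.

0.0032 M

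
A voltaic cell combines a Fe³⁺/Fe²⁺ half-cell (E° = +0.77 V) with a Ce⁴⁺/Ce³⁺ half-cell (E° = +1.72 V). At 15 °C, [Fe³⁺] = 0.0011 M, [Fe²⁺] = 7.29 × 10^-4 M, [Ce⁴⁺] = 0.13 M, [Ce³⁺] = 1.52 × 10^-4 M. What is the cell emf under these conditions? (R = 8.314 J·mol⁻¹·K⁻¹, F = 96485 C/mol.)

The Ce⁴⁺/Ce³⁺ couple has the higher reduction potential and acts as the cathode, so E°_cell = +1.72 − (+0.77) = 0.95 V.
Balancing electrons gives n = 1; the reaction quotient is Q = [Fe³⁺]·[Ce³⁺]/([Fe²⁺]·[Ce⁴⁺]) = 0.00176.
E = E° − (RT/nF) ln Q = 0.95 − (8.314×288)/(1×96485) × (-6.340) = 0.950 + 0.157 = 1.107 V.

1.11 V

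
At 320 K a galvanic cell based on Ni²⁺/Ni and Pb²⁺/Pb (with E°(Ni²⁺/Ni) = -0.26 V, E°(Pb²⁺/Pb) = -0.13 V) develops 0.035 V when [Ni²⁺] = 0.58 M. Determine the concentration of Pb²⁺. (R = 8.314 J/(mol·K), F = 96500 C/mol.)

From the Nernst equation, ln Q = nF(E° − E)/RT = 2×96500×(0.13 − 0.035)/(8.314×320) = 6.892, so Q = 984.
With Q = [Ni²⁺]/[Pb²⁺] and the known concentrations, [Pb²⁺] in the denominator gives [Pb²⁺] = 5.9 × 10^-4 M.

5.9 × 10^-4 M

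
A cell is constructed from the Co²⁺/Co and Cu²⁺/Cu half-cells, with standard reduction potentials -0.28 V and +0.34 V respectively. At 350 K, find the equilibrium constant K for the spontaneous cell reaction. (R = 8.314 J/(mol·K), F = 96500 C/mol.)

7.2 × 10^17

E°_cell = +0.34 − (-0.28) = 0.62 V, with n = 2 electrons transferred.
At equilibrium E = 0, so the Nernst equation gives ln K = nFE°/RT = (2)(96500)(0.62)/((8.314)(350)) = 41.12.
K = e^41.12 = 7.2 × 10^17.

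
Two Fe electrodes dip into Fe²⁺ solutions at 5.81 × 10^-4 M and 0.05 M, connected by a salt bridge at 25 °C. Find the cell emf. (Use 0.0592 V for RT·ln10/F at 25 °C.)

Both half-cells are Fe²⁺/Fe, so E°_cell = 0. The concentrated side is the cathode; the cell reaction moves Fe²⁺ from high to low concentration with n = 2.
Q = [Fe²⁺]_dilute/[Fe²⁺]_conc = 5.81 × 10^-4/0.05 = 0.0116.
E = 0 − (0.0592/2) log Q = −(0.0592/2)(-1.935) = 0.0573 V.

0.057 V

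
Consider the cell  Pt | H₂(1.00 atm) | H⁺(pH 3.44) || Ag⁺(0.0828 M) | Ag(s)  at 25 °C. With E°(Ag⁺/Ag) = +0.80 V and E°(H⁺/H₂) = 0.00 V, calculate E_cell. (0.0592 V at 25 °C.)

The Ag⁺/Ag couple is the cathode, so E°_cell = 0.80 V; n = 2.
[H⁺] = 10^(−3.44) = 3.6 × 10^-4 M, and Q = [H⁺]^2 / ([Ag⁺]^2·P(H₂)) = 1.92 × 10^-5.
E = E° − (0.0592/2) log Q = 0.80 − (0.0592/2)(-4.716) = 0.940 V.

0.94 V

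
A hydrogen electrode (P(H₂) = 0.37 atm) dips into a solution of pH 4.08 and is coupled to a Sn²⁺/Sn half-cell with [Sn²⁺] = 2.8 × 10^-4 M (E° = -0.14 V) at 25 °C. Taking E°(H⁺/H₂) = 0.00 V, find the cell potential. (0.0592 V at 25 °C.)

The hydrogen couple is the cathode, so E°_cell = 0.14 V; n = 2.
[H⁺] = 10^(−4.08) = 8.3 × 10^-5 M, and Q = [Sn²⁺]·P(H₂) / [H⁺]^2 = 1.5 × 10^4.
E = E° − (0.0592/2) log Q = 0.14 − (0.0592/2)(4.175) = 0.016 V.

0.016 V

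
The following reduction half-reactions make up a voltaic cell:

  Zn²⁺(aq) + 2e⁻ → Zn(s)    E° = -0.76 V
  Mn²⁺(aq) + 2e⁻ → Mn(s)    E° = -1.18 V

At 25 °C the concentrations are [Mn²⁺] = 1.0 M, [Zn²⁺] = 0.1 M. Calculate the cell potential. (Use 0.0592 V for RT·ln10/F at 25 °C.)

The Zn²⁺/Zn couple has the higher reduction potential and acts as the cathode, so E°_cell = -0.76 − (-1.18) = 0.42 V.
Balancing electrons gives n = 2; the reaction quotient is Q = [Mn²⁺]/[Zn²⁺] = 10.0.
At 25 °C, E = E° − (0.0592/n) log Q = 0.42 − (0.0592/2)(1.000) = 0.420 − 0.030 = 0.390 V.

0.390 V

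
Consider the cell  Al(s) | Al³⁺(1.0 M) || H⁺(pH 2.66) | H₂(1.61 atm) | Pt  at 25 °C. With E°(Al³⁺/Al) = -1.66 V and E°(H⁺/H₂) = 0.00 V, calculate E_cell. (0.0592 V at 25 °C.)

The hydrogen couple is the cathode, so E°_cell = 1.66 V; n = 6.
[H⁺] = 10^(−2.66) = 0.0022 M, and Q = [Al³⁺]^2·P(H₂)^3 / [H⁺]^6 = 3.81 × 10^16.
E = E° − (0.0592/6) log Q = 1.66 − (0.0592/6)(16.580) = 1.496 V.

1.50 V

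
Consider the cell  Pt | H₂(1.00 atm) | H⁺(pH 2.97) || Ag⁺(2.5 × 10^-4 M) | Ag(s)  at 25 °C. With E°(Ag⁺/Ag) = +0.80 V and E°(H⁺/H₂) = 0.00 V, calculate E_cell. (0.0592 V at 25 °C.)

0.76 V

The Ag⁺/Ag couple is the cathode, so E°_cell = 0.80 V; n = 2.
[H⁺] = 10^(−2.97) = 0.0011 M, and Q = [H⁺]^2 / ([Ag⁺]^2·P(H₂)) = 18.4.
E = E° − (0.0592/2) log Q = 0.80 − (0.0592/2)(1.264) = 0.763 V.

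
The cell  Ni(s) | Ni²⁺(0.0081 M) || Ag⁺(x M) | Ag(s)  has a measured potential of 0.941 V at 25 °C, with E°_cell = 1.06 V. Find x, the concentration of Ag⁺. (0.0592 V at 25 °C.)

8.8 × 10^-4 M

From the Nernst equation, log Q = n(E° − E)/0.0592 = 2(1.06 − 0.941)/0.0592 = 4.020, so Q = 1.05 × 10^4.
With Q = [Ni²⁺]/[Ag⁺]^2 and the known concentrations, [Ag⁺]^2 in the denominator gives [Ag⁺] = 8.8 × 10^-4 M.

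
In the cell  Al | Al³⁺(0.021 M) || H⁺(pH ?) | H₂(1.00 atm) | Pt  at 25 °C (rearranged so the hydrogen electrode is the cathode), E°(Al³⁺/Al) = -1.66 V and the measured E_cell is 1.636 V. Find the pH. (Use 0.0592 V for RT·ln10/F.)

pH = 0.96

E°_cell = 1.66 V and n = 6.
log Q = n(E° − E)/0.0592 = 6×(1.66 − 1.636)/0.0592 = 2.432.
With Q = [Al³⁺]^2·P(H₂)^3 / [H⁺]^6, solving for [H⁺] gives log[H⁺] = -0.965, so pH = 0.96.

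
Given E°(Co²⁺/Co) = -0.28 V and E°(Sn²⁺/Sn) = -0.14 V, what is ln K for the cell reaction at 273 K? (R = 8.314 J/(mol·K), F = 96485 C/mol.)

E°_cell = -0.14 − (-0.28) = 0.14 V, with n = 2 electrons transferred.
At equilibrium E = 0, so the Nernst equation gives ln K = nFE°/RT = (2)(96485)(0.14)/((8.314)(273)) = 11.90.

ln K = 11.9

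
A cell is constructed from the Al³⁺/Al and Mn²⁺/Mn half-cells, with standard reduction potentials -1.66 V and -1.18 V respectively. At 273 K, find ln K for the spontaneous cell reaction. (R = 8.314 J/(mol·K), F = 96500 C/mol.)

E°_cell = -1.18 − (-1.66) = 0.48 V, with n = 6 electrons transferred.
At equilibrium E = 0, so the Nernst equation gives ln K = nFE°/RT = (6)(96500)(0.48)/((8.314)(273)) = 122.45.

ln K = 122.4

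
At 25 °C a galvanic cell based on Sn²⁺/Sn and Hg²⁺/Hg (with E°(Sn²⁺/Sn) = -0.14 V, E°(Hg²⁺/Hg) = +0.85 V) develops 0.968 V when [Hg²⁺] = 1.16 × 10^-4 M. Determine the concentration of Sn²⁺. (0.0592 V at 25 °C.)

From the Nernst equation, log Q = n(E° − E)/0.0592 = 2(0.99 − 0.968)/0.0592 = 0.743, so Q = 5.54.
With Q = [Sn²⁺]/[Hg²⁺] and the known concentrations, [Sn²⁺] in the numerator gives [Sn²⁺] = 6.4 × 10^-4 M.

6.4 × 10^-4 M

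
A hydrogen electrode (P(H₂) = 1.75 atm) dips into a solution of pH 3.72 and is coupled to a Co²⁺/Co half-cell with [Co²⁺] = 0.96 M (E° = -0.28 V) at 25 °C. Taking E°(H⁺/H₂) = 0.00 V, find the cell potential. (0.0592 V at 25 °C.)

The hydrogen couple is the cathode, so E°_cell = 0.28 V; n = 2.
[H⁺] = 10^(−3.72) = 1.9 × 10^-4 M, and Q = [Co²⁺]·P(H₂) / [H⁺]^2 = 4.63 × 10^7.
E = E° − (0.0592/2) log Q = 0.28 − (0.0592/2)(7.665) = 0.053 V.

0.053 V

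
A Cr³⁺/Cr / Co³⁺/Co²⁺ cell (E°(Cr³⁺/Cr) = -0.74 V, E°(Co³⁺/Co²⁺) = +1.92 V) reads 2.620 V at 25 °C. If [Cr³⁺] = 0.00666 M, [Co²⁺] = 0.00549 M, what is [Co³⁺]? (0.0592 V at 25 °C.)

From the Nernst equation, log Q = n(E° − E)/0.0592 = 3(2.66 − 2.620)/0.0592 = 2.027, so Q = 106.
With Q = [Cr³⁺]·[Co²⁺]^3/[Co³⁺]^3 and the known concentrations, [Co³⁺]^3 in the denominator gives [Co³⁺] = 2.2 × 10^-4 M.

2.2 × 10^-4 M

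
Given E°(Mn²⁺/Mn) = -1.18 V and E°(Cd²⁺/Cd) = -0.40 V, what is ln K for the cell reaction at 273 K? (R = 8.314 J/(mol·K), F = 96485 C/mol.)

E°_cell = -0.40 − (-1.18) = 0.78 V, with n = 2 electrons transferred.
At equilibrium E = 0, so the Nernst equation gives ln K = nFE°/RT = (2)(96485)(0.78)/((8.314)(273)) = 66.31.

ln K = 66.3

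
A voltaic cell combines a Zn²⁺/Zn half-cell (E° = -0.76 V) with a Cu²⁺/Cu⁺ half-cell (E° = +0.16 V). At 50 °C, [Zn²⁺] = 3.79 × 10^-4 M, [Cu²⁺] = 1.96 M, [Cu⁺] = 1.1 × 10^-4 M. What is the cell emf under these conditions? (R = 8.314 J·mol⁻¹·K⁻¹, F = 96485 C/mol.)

The Cu²⁺/Cu⁺ couple has the higher reduction potential and acts as the cathode, so E°_cell = +0.16 − (-0.76) = 0.92 V.
Balancing electrons gives n = 2; the reaction quotient is Q = [Zn²⁺]·[Cu⁺]^2/[Cu²⁺]^2 = 1.19 × 10^-12.
E = E° − (RT/nF) ln Q = 0.92 − (8.314×323)/(2×96485) × (-27.454) = 0.920 + 0.382 = 1.302 V.

1.30 V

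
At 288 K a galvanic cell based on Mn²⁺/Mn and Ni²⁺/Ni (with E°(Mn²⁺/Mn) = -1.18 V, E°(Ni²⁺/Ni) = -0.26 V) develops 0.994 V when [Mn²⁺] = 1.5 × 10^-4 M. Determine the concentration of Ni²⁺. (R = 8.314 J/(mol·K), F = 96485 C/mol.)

From the Nernst equation, ln Q = nF(E° − E)/RT = 2×96485×(0.92 − 0.994)/(8.314×288) = -5.964, so Q = 0.00257.
With Q = [Mn²⁺]/[Ni²⁺] and the known concentrations, [Ni²⁺] in the denominator gives [Ni²⁺] = 0.058 M.

0.058 M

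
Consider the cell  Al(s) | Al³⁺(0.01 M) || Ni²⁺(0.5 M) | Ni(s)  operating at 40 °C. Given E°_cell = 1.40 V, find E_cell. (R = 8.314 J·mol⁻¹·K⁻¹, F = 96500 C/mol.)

1.43 V

Balancing electrons gives n = 6; the reaction quotient is Q = [Al³⁺]^2/[Ni²⁺]^3 = 8 × 10^-4.
E = E° − (RT/nF) ln Q = 1.40 − (8.314×313)/(6×96500) × (-7.131) = 1.400 + 0.032 = 1.432 V.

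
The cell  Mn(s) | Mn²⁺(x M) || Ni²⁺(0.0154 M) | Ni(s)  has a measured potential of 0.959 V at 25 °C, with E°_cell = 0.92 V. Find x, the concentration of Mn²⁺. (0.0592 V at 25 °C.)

From the Nernst equation, log Q = n(E° − E)/0.0592 = 2(0.92 − 0.959)/0.0592 = -1.318, so Q = 0.0481.
With Q = [Mn²⁺]/[Ni²⁺] and the known concentrations, [Mn²⁺] in the numerator gives [Mn²⁺] = 7.4 × 10^-4 M.

7.4 × 10^-4 M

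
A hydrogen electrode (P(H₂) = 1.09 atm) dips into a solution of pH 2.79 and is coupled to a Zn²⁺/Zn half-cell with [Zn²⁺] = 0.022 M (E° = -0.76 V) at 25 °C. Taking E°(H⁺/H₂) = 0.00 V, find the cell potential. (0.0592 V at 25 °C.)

0.64 V

The hydrogen couple is the cathode, so E°_cell = 0.76 V; n = 2.
[H⁺] = 10^(−2.79) = 0.0016 M, and Q = [Zn²⁺]·P(H₂) / [H⁺]^2 = 9120.
E = E° − (0.0592/2) log Q = 0.76 − (0.0592/2)(3.960) = 0.643 V.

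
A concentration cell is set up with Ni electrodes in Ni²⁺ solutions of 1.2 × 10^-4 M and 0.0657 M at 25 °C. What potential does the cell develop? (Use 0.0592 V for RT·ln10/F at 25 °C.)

Both half-cells are Ni²⁺/Ni, so E°_cell = 0. The concentrated side is the cathode; the cell reaction moves Ni²⁺ from high to low concentration with n = 2.
Q = [Ni²⁺]_dilute/[Ni²⁺]_conc = 1.2 × 10^-4/0.0657 = 0.00183.
E = 0 − (0.0592/2) log Q = −(0.0592/2)(-2.738) = 0.0810 V.

0.081 V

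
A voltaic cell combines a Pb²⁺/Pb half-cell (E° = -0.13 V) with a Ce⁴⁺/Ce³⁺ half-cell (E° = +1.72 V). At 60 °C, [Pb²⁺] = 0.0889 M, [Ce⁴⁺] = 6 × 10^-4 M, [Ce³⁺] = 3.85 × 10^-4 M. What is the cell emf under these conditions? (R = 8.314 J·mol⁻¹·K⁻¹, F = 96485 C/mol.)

1.90 V

The Ce⁴⁺/Ce³⁺ couple has the higher reduction potential and acts as the cathode, so E°_cell = +1.72 − (-0.13) = 1.85 V.
Balancing electrons gives n = 2; the reaction quotient is Q = [Pb²⁺]·[Ce³⁺]^2/[Ce⁴⁺]^2 = 0.0366.
E = E° − (RT/nF) ln Q = 1.85 − (8.314×333)/(2×96485) × (-3.308) = 1.850 + 0.047 = 1.897 V.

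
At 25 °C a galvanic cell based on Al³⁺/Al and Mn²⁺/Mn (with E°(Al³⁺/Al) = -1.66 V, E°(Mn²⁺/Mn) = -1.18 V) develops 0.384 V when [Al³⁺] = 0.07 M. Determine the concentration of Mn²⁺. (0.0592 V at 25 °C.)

9.7 × 10^-5 M

From the Nernst equation, log Q = n(E° − E)/0.0592 = 6(0.48 − 0.384)/0.0592 = 9.730, so Q = 5.37 × 10^9.
With Q = [Al³⁺]^2/[Mn²⁺]^3 and the known concentrations, [Mn²⁺]^3 in the denominator gives [Mn²⁺] = 9.7 × 10^-5 M.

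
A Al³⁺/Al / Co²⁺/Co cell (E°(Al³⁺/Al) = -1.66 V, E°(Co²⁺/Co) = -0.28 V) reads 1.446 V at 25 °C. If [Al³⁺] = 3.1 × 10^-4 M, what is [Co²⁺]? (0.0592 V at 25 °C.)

0.78 M

From the Nernst equation, log Q = n(E° − E)/0.0592 = 6(1.38 − 1.446)/0.0592 = -6.689, so Q = 2.05 × 10^-7.
With Q = [Al³⁺]^2/[Co²⁺]^3 and the known concentrations, [Co²⁺]^3 in the denominator gives [Co²⁺] = 0.78 M.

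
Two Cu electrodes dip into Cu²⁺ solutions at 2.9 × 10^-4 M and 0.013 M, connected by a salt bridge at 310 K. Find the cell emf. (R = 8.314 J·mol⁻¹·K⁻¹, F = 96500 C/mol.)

0.051 V

Both half-cells are Cu²⁺/Cu, so E°_cell = 0. The concentrated side is the cathode; the cell reaction moves Cu²⁺ from high to low concentration with n = 2.
Q = [Cu²⁺]_dilute/[Cu²⁺]_conc = 2.9 × 10^-4/0.013 = 0.0223.
E = 0 − (RT/nF) ln Q = −((8.314×310)/(2×96500))(-3.803) = 0.0508 V.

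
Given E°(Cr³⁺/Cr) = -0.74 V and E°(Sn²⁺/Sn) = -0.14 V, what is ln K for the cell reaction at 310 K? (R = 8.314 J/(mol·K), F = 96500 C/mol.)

E°_cell = -0.14 − (-0.74) = 0.60 V, with n = 6 electrons transferred.
At equilibrium E = 0, so the Nernst equation gives ln K = nFE°/RT = (6)(96500)(0.60)/((8.314)(310)) = 134.79.

ln K = 134.8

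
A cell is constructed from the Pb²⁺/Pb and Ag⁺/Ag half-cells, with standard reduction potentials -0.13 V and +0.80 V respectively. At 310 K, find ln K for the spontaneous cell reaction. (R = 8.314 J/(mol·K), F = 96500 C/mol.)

ln K = 69.6

E°_cell = +0.80 − (-0.13) = 0.93 V, with n = 2 electrons transferred.
At equilibrium E = 0, so the Nernst equation gives ln K = nFE°/RT = (2)(96500)(0.93)/((8.314)(310)) = 69.64.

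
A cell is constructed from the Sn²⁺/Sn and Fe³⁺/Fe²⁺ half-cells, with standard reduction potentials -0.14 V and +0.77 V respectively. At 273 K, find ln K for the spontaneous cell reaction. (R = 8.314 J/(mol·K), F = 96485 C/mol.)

ln K = 77.4

E°_cell = +0.77 − (-0.14) = 0.91 V, with n = 2 electrons transferred.
At equilibrium E = 0, so the Nernst equation gives ln K = nFE°/RT = (2)(96485)(0.91)/((8.314)(273)) = 77.37.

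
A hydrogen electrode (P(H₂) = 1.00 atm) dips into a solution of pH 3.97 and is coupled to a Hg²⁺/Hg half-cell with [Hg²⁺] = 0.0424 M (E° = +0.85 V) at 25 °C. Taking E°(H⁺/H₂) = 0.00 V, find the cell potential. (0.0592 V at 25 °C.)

1.04 V

The Hg²⁺/Hg couple is the cathode, so E°_cell = 0.85 V; n = 2.
[H⁺] = 10^(−3.97) = 1.1 × 10^-4 M, and Q = [H⁺]^2 / ([Hg²⁺]·P(H₂)) = 2.71 × 10^-7.
E = E° − (0.0592/2) log Q = 0.85 − (0.0592/2)(-6.567) = 1.044 V.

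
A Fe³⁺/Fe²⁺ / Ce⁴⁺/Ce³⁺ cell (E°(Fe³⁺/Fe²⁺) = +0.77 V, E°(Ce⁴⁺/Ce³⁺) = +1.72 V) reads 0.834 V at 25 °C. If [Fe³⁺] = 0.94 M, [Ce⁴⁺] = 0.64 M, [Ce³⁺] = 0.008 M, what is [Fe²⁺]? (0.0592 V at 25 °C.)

1.3 × 10^-4 M

From the Nernst equation, log Q = n(E° − E)/0.0592 = 1(0.95 − 0.834)/0.0592 = 1.959, so Q = 91.1.
With Q = [Fe³⁺]·[Ce³⁺]/([Fe²⁺]·[Ce⁴⁺]) and the known concentrations, [Fe²⁺] in the denominator gives [Fe²⁺] = 1.3 × 10^-4 M.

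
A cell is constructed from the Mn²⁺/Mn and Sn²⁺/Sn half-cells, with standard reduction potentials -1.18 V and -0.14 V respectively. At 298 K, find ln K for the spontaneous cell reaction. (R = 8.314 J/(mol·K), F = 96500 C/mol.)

E°_cell = -0.14 − (-1.18) = 1.04 V, with n = 2 electrons transferred.
At equilibrium E = 0, so the Nernst equation gives ln K = nFE°/RT = (2)(96500)(1.04)/((8.314)(298)) = 81.01.

ln K = 81.0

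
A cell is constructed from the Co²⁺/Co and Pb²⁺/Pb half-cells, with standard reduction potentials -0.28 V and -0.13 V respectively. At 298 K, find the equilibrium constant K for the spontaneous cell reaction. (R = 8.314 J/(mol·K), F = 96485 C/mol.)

1.2 × 10^5

E°_cell = -0.13 − (-0.28) = 0.15 V, with n = 2 electrons transferred.
At equilibrium E = 0, so the Nernst equation gives ln K = nFE°/RT = (2)(96485)(0.15)/((8.314)(298)) = 11.68.
K = e^11.68 = 1.2 × 10^5.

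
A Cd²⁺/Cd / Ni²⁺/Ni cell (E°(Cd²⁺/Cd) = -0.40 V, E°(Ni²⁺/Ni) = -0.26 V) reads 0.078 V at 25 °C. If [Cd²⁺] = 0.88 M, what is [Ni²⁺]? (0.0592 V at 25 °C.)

From the Nernst equation, log Q = n(E° − E)/0.0592 = 2(0.14 − 0.078)/0.0592 = 2.095, so Q = 124.
With Q = [Cd²⁺]/[Ni²⁺] and the known concentrations, [Ni²⁺] in the denominator gives [Ni²⁺] = 0.0071 M.

0.0071 M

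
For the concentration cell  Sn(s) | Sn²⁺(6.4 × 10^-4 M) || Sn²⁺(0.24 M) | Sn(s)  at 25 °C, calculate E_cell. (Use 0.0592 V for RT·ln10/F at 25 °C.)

Both half-cells are Sn²⁺/Sn, so E°_cell = 0. The concentrated side is the cathode; the cell reaction moves Sn²⁺ from high to low concentration with n = 2.
Q = [Sn²⁺]_dilute/[Sn²⁺]_conc = 6.4 × 10^-4/0.24 = 0.00267.
E = 0 − (0.0592/2) log Q = −(0.0592/2)(-2.574) = 0.0762 V.

0.076 V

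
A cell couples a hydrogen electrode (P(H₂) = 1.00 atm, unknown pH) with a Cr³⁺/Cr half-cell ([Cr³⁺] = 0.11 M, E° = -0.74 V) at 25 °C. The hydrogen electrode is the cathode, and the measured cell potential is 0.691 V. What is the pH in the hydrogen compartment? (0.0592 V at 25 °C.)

E°_cell = 0.74 V and n = 6.
log Q = n(E° − E)/0.0592 = 6×(0.74 − 0.691)/0.0592 = 4.966.
With Q = [Cr³⁺]^2·P(H₂)^3 / [H⁺]^6, solving for [H⁺] gives log[H⁺] = -1.147, so pH = 1.15.

pH = 1.15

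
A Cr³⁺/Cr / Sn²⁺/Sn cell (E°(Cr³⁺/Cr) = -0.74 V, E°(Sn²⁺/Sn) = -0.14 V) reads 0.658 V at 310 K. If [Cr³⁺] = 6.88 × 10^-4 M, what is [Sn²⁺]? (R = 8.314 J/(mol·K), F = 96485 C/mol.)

0.6 M

From the Nernst equation, ln Q = nF(E° − E)/RT = 6×96485×(0.60 − 0.658)/(8.314×310) = -13.028, so Q = 2.2 × 10^-6.
With Q = [Cr³⁺]^2/[Sn²⁺]^3 and the known concentrations, [Sn²⁺]^3 in the denominator gives [Sn²⁺] = 0.6 M.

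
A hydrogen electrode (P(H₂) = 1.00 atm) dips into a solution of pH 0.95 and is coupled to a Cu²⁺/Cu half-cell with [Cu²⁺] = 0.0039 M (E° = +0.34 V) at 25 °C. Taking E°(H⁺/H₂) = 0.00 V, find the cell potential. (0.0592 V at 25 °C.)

The Cu²⁺/Cu couple is the cathode, so E°_cell = 0.34 V; n = 2.
[H⁺] = 10^(−0.95) = 0.11 M, and Q = [H⁺]^2 / ([Cu²⁺]·P(H₂)) = 3.23.
E = E° − (0.0592/2) log Q = 0.34 − (0.0592/2)(0.509) = 0.325 V.

0.32 V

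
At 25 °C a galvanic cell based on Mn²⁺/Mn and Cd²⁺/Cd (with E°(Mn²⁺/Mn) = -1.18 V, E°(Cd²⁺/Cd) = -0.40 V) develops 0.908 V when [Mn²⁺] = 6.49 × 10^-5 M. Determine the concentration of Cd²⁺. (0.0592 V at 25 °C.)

From the Nernst equation, log Q = n(E° − E)/0.0592 = 2(0.78 − 0.908)/0.0592 = -4.324, so Q = 4.74 × 10^-5.
With Q = [Mn²⁺]/[Cd²⁺] and the known concentrations, [Cd²⁺] in the denominator gives [Cd²⁺] = 1.4 M.

1.4 M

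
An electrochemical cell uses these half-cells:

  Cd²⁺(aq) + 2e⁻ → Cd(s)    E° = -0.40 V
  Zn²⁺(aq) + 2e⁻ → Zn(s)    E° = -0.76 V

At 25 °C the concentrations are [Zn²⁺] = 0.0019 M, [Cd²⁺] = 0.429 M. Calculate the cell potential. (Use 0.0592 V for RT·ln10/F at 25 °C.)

0.430 V

The Cd²⁺/Cd couple has the higher reduction potential and acts as the cathode, so E°_cell = -0.40 − (-0.76) = 0.36 V.
Balancing electrons gives n = 2; the reaction quotient is Q = [Zn²⁺]/[Cd²⁺] = 0.00443.
At 25 °C, E = E° − (0.0592/n) log Q = 0.36 − (0.0592/2)(-2.354) = 0.360 + 0.070 = 0.430 V.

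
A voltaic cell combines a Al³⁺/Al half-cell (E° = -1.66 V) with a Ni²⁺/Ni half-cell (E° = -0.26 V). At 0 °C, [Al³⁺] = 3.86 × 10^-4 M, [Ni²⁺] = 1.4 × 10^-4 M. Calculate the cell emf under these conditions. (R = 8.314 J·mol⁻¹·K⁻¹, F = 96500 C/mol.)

The Ni²⁺/Ni couple has the higher reduction potential and acts as the cathode, so E°_cell = -0.26 − (-1.66) = 1.40 V.
Balancing electrons gives n = 6; the reaction quotient is Q = [Al³⁺]^2/[Ni²⁺]^3 = 5.43 × 10^4.
E = E° − (RT/nF) ln Q = 1.40 − (8.314×273)/(6×96500) × (10.902) = 1.400 − 0.043 = 1.357 V.

1.36 V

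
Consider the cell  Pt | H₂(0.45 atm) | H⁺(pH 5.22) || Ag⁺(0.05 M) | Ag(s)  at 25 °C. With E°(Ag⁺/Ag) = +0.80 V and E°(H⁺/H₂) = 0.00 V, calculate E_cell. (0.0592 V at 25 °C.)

The Ag⁺/Ag couple is the cathode, so E°_cell = 0.80 V; n = 2.
[H⁺] = 10^(−5.22) = 6 × 10^-6 M, and Q = [H⁺]^2 / ([Ag⁺]^2·P(H₂)) = 3.23 × 10^-8.
E = E° − (0.0592/2) log Q = 0.80 − (0.0592/2)(-7.491) = 1.022 V.

1.02 V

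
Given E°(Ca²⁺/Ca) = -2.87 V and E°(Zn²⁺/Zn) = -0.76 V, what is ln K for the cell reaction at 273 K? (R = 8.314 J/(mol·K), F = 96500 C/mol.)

E°_cell = -0.76 − (-2.87) = 2.11 V, with n = 2 electrons transferred.
At equilibrium E = 0, so the Nernst equation gives ln K = nFE°/RT = (2)(96500)(2.11)/((8.314)(273)) = 179.42.

ln K = 179.4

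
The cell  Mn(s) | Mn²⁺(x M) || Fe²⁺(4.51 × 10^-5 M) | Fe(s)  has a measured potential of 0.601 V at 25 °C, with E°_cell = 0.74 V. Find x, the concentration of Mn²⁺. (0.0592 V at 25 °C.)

From the Nernst equation, log Q = n(E° − E)/0.0592 = 2(0.74 − 0.601)/0.0592 = 4.696, so Q = 4.97 × 10^4.
With Q = [Mn²⁺]/[Fe²⁺] and the known concentrations, [Mn²⁺] in the numerator gives [Mn²⁺] = 2.2 M.

2.2 M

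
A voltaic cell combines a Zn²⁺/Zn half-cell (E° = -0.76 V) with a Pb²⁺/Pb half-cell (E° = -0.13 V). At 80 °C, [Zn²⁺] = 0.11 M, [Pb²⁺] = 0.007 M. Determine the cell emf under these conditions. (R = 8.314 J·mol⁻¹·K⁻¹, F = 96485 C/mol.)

0.588 V

The Pb²⁺/Pb couple has the higher reduction potential and acts as the cathode, so E°_cell = -0.13 − (-0.76) = 0.63 V.
Balancing electrons gives n = 2; the reaction quotient is Q = [Zn²⁺]/[Pb²⁺] = 15.7.
E = E° − (RT/nF) ln Q = 0.63 − (8.314×353)/(2×96485) × (2.755) = 0.630 − 0.042 = 0.588 V.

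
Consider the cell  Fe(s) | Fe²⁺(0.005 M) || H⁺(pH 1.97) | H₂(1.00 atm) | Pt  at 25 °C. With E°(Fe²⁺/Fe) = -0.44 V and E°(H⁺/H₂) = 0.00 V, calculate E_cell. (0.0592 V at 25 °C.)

The hydrogen couple is the cathode, so E°_cell = 0.44 V; n = 2.
[H⁺] = 10^(−1.97) = 0.011 M, and Q = [Fe²⁺]·P(H₂) / [H⁺]^2 = 43.5.
E = E° − (0.0592/2) log Q = 0.44 − (0.0592/2)(1.639) = 0.391 V.

0.39 V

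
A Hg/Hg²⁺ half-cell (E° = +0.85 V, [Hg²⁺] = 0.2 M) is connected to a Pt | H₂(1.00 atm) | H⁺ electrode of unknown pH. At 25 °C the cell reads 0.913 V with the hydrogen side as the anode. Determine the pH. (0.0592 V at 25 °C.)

pH = 1.41

E°_cell = 0.85 V and n = 2.
log Q = n(E° − E)/0.0592 = 2×(0.85 − 0.913)/0.0592 = -2.128.
With Q = [H⁺]^2 / ([Hg²⁺]·P(H₂)), solving for [H⁺] gives log[H⁺] = -1.414, so pH = 1.41.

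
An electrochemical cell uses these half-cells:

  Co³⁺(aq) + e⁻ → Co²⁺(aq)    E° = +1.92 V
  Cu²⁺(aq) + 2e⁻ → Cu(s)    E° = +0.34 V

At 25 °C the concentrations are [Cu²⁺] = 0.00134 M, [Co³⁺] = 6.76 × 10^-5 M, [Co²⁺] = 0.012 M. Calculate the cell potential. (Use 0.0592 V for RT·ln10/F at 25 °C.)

The Co³⁺/Co²⁺ couple has the higher reduction potential and acts as the cathode, so E°_cell = +1.92 − (+0.34) = 1.58 V.
Balancing electrons gives n = 2; the reaction quotient is Q = [Cu²⁺]·[Co²⁺]^2/[Co³⁺]^2 = 42.2.
At 25 °C, E = E° − (0.0592/n) log Q = 1.58 − (0.0592/2)(1.626) = 1.580 − 0.048 = 1.532 V.

1.53 V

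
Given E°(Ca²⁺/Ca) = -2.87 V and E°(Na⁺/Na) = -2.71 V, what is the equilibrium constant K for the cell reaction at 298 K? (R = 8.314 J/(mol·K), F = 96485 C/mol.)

E°_cell = -2.71 − (-2.87) = 0.16 V, with n = 2 electrons transferred.
At equilibrium E = 0, so the Nernst equation gives ln K = nFE°/RT = (2)(96485)(0.16)/((8.314)(298)) = 12.46.
K = e^12.46 = 2.6 × 10^5.

2.6 × 10^5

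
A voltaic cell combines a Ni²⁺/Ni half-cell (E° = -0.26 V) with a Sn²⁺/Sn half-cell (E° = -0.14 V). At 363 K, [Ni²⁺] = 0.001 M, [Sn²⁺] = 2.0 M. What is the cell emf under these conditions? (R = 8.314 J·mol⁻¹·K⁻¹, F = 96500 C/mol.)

0.239 V

The Sn²⁺/Sn couple has the higher reduction potential and acts as the cathode, so E°_cell = -0.14 − (-0.26) = 0.12 V.
Balancing electrons gives n = 2; the reaction quotient is Q = [Ni²⁺]/[Sn²⁺] = 5 × 10^-4.
E = E° − (RT/nF) ln Q = 0.12 − (8.314×363)/(2×96500) × (-7.601) = 0.120 + 0.119 = 0.239 V.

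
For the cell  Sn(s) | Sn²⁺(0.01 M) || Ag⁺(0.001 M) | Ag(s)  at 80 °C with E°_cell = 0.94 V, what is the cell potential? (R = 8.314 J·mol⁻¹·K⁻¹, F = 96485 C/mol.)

Balancing electrons gives n = 2; the reaction quotient is Q = [Sn²⁺]/[Ag⁺]^2 = 1 × 10^4.
E = E° − (RT/nF) ln Q = 0.94 − (8.314×353)/(2×96485) × (9.210) = 0.940 − 0.140 = 0.800 V.

0.800 V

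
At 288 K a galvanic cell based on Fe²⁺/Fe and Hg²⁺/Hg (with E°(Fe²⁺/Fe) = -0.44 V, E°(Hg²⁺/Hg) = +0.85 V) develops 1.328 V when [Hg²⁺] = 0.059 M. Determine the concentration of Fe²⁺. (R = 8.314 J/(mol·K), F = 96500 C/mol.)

From the Nernst equation, ln Q = nF(E° − E)/RT = 2×96500×(1.29 − 1.328)/(8.314×288) = -3.063, so Q = 0.0468.
With Q = [Fe²⁺]/[Hg²⁺] and the known concentrations, [Fe²⁺] in the numerator gives [Fe²⁺] = 0.0028 M.

0.0028 M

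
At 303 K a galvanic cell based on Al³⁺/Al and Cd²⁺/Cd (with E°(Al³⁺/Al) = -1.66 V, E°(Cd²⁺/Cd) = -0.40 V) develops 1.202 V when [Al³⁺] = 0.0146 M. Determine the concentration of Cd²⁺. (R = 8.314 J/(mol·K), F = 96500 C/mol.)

7 × 10^-4 M

From the Nernst equation, ln Q = nF(E° − E)/RT = 6×96500×(1.26 − 1.202)/(8.314×303) = 13.331, so Q = 6.16 × 10^5.
With Q = [Al³⁺]^2/[Cd²⁺]^3 and the known concentrations, [Cd²⁺]^3 in the denominator gives [Cd²⁺] = 7 × 10^-4 M.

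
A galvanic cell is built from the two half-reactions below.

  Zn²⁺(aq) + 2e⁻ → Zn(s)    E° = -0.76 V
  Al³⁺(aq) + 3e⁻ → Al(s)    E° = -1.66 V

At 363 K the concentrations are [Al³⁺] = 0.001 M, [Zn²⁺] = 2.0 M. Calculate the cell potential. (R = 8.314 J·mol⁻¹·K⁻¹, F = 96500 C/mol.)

The Zn²⁺/Zn couple has the higher reduction potential and acts as the cathode, so E°_cell = -0.76 − (-1.66) = 0.90 V.
Balancing electrons gives n = 6; the reaction quotient is Q = [Al³⁺]^2/[Zn²⁺]^3 = 1.25 × 10^-7.
E = E° − (RT/nF) ln Q = 0.90 − (8.314×363)/(6×96500) × (-15.895) = 0.900 + 0.083 = 0.983 V.

0.983 V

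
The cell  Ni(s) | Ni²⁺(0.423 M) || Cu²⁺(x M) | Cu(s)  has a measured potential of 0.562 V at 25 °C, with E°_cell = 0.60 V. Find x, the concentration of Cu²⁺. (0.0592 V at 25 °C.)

0.022 M

From the Nernst equation, log Q = n(E° − E)/0.0592 = 2(0.60 − 0.562)/0.0592 = 1.284, so Q = 19.2.
With Q = [Ni²⁺]/[Cu²⁺] and the known concentrations, [Cu²⁺] in the denominator gives [Cu²⁺] = 0.022 M.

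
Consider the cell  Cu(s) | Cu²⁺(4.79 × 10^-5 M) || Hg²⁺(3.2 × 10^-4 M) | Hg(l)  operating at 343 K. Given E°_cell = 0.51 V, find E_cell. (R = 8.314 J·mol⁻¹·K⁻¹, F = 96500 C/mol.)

Balancing electrons gives n = 2; the reaction quotient is Q = [Cu²⁺]/[Hg²⁺] = 0.150.
E = E° − (RT/nF) ln Q = 0.51 − (8.314×343)/(2×96500) × (-1.899) = 0.510 + 0.028 = 0.538 V.

0.538 V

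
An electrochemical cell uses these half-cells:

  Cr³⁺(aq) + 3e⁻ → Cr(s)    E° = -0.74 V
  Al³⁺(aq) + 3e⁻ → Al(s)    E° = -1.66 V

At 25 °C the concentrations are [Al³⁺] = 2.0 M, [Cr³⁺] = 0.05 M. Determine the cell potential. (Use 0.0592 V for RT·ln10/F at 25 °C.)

The Cr³⁺/Cr couple has the higher reduction potential and acts as the cathode, so E°_cell = -0.74 − (-1.66) = 0.92 V.
Balancing electrons gives n = 3; the reaction quotient is Q = [Al³⁺]/[Cr³⁺] = 40.0.
At 25 °C, E = E° − (0.0592/n) log Q = 0.92 − (0.0592/3)(1.602) = 0.920 − 0.032 = 0.888 V.

0.888 V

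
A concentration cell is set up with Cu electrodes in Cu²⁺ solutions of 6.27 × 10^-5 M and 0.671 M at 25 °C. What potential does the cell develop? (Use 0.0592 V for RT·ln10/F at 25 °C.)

0.12 V

Both half-cells are Cu²⁺/Cu, so E°_cell = 0. The concentrated side is the cathode; the cell reaction moves Cu²⁺ from high to low concentration with n = 2.
Q = [Cu²⁺]_dilute/[Cu²⁺]_conc = 6.27 × 10^-5/0.671 = 9.34 × 10^-5.
E = 0 − (0.0592/2) log Q = −(0.0592/2)(-4.029) = 0.1193 V.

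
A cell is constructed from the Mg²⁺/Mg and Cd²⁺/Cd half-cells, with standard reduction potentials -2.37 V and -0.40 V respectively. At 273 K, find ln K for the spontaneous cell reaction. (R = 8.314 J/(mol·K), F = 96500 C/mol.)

ln K = 167.5

E°_cell = -0.40 − (-2.37) = 1.97 V, with n = 2 electrons transferred.
At equilibrium E = 0, so the Nernst equation gives ln K = nFE°/RT = (2)(96500)(1.97)/((8.314)(273)) = 167.51.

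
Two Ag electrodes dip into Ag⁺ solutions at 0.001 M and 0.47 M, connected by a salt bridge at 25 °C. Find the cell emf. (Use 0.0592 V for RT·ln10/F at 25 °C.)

0.16 V

Both half-cells are Ag⁺/Ag, so E°_cell = 0. The concentrated side is the cathode; the cell reaction moves Ag⁺ from high to low concentration with n = 1.
Q = [Ag⁺]_dilute/[Ag⁺]_conc = 0.001/0.47 = 0.00213.
E = 0 − (0.0592/1) log Q = −(0.0592/1)(-2.672) = 0.1582 V.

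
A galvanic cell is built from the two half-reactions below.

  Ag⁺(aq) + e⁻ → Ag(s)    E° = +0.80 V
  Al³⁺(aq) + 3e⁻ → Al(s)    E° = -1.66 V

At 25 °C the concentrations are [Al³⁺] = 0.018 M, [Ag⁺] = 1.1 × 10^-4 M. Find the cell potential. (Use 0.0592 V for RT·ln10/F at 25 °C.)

The Ag⁺/Ag couple has the higher reduction potential and acts as the cathode, so E°_cell = +0.80 − (-1.66) = 2.46 V.
Balancing electrons gives n = 3; the reaction quotient is Q = [Al³⁺]/[Ag⁺]^3 = 1.35 × 10^10.
At 25 °C, E = E° − (0.0592/n) log Q = 2.46 − (0.0592/3)(10.131) = 2.460 − 0.200 = 2.260 V.

2.26 V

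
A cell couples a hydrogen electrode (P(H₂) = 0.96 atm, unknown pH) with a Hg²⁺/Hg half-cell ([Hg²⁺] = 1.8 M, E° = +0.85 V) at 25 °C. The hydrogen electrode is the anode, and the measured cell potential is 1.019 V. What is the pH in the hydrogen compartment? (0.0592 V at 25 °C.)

E°_cell = 0.85 V and n = 2.
log Q = n(E° − E)/0.0592 = 2×(0.85 − 1.019)/0.0592 = -5.709.
With Q = [H⁺]^2 / ([Hg²⁺]·P(H₂)), solving for [H⁺] gives log[H⁺] = -2.736, so pH = 2.74.

pH = 2.74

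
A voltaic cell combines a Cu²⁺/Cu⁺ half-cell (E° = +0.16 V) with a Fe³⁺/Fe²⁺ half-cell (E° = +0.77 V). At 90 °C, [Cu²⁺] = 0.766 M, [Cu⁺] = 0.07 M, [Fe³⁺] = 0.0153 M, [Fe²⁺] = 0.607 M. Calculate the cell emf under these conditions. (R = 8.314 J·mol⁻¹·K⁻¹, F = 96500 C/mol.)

The Fe³⁺/Fe²⁺ couple has the higher reduction potential and acts as the cathode, so E°_cell = +0.77 − (+0.16) = 0.61 V.
Balancing electrons gives n = 1; the reaction quotient is Q = [Cu²⁺]·[Fe²⁺]/([Cu⁺]·[Fe³⁺]) = 434.
E = E° − (RT/nF) ln Q = 0.61 − (8.314×363)/(1×96500) × (6.073) = 0.610 − 0.190 = 0.420 V.

0.420 V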